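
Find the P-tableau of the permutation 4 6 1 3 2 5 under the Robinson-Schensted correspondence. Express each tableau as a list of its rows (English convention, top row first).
P = [[1, 2, 5], [3, 6], [4]]

Insert 4: appended to row 1. P = [[4]].
Insert 6: appended to row 1. P = [[4, 6]].
Insert 1: 1 bumps 4 from row 1; 4 starts row 2. P = [[1, 6], [4]].
Insert 3: 3 bumps 6 from row 1; 6 appends to row 2. P = [[1, 3], [4, 6]].
Insert 2: 2 bumps 3 from row 1; 3 bumps 4 from row 2; 4 starts row 3. P = [[1, 2], [3, 6], [4]].
Insert 5: appended to row 1. P = [[1, 2, 5], [3, 6], [4]].

So P = [[1, 2, 5], [3, 6], [4]].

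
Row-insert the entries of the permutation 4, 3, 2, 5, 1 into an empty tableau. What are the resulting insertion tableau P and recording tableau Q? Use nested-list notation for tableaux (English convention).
P = [[1, 5], [2], [3], [4]], Q = [[1, 4], [2], [3], [5]]

Insert each entry of the permutation into P by Schensted row insertion, recording in Q the position of each new cell.

Insert 4: appended to row 1. P = [[4]], Q = [[1]].
Insert 3: 3 bumps 4 from row 1; 4 starts row 2. P = [[3], [4]], Q = [[1], [2]].
Insert 2: 2 bumps 3 from row 1; 3 bumps 4 from row 2; 4 starts row 3. P = [[2], [3], [4]], Q = [[1], [2], [3]].
Insert 5: appended to row 1. P = [[2, 5], [3], [4]], Q = [[1, 4], [2], [3]].
Insert 1: 1 bumps 2 from row 1; 2 bumps 3 from row 2; 3 bumps 4 from row 3; 4 starts row 4. P = [[1, 5], [2], [3], [4]], Q = [[1, 4], [2], [3], [5]].

So P = [[1, 5], [2], [3], [4]], Q = [[1, 4], [2], [3], [5]].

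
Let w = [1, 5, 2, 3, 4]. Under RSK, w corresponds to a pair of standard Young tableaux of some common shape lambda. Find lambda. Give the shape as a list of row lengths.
Row-insert each entry into an empty tableau.

After inserting 1: P = [[1]].
After inserting 5: P = [[1, 5]].
After inserting 2: P = [[1, 2], [5]].
After inserting 3: P = [[1, 2, 3], [5]].
After inserting 4: P = [[1, 2, 3, 4], [5]].

The final insertion tableau P = [[1, 2, 3, 4], [5]] has shape [4, 1].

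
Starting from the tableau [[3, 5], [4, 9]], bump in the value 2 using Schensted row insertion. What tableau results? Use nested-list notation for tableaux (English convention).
[[2, 5], [3, 9], [4]]

In row 1, 2 replaces 3 (the leftmost entry greater than 2); 3 is bumped to row 2. In row 2, 3 replaces 4 (the leftmost entry greater than 3); 4 is bumped to row 3. 4 starts a new row 3. The new tableau is [[2, 5], [3, 9], [4]].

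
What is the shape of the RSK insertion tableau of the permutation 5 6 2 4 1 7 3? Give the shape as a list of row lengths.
Row-insert each entry into an empty tableau.

After inserting 5: P = [[5]].
After inserting 6: P = [[5, 6]].
After inserting 2: P = [[2, 6], [5]].
After inserting 4: P = [[2, 4], [5, 6]].
After inserting 1: P = [[1, 4], [2, 6], [5]].
After inserting 7: P = [[1, 4, 7], [2, 6], [5]].
After inserting 3: P = [[1, 3, 7], [2, 4], [5, 6]].

The final insertion tableau P = [[1, 3, 7], [2, 4], [5, 6]] has shape [3, 2, 2].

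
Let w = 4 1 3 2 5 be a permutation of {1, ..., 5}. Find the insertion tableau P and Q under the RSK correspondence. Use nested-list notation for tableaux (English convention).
P = [[1, 2, 5], [3], [4]], Q = [[1, 3, 5], [2], [4]]

Insert each entry of the permutation into P by Schensted row insertion, recording in Q the position of each new cell.

Insert 4: appended to row 1. P = [[4]].
Insert 1: 1 bumps 4 from row 1; 4 starts row 2. P = [[1], [4]].
Insert 3: appended to row 1. P = [[1, 3], [4]].
Insert 2: 2 bumps 3 from row 1; 3 bumps 4 from row 2; 4 starts row 3. P = [[1, 2], [3], [4]].
Insert 5: appended to row 1. P = [[1, 2, 5], [3], [4]].

So P = [[1, 2, 5], [3], [4]], Q = [[1, 3, 5], [2], [4]].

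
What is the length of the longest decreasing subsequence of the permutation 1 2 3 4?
1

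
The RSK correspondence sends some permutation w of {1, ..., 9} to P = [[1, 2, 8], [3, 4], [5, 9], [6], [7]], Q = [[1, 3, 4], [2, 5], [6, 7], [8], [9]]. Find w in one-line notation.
7 3 6 9 8 1 5 4 2

Reverse RSK: for i = n, n-1, ..., 1, locate i in Q, remove the corresponding corner cell from P, and reverse-bump its entry up through P; the value ejected from row 1 is w(i).

So w = 7 3 6 9 8 1 5 4 2.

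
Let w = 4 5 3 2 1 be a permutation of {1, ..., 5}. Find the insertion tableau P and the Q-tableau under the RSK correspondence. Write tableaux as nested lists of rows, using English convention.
P = [[1, 5], [2], [3], [4]], Q = [[1, 2], [3], [4], [5]]

Insert each entry of the permutation into P by Schensted row insertion, recording in Q the position of each new cell.

Insert 4: appended to row 1. P = [[4]].
Insert 5: appended to row 1. P = [[4, 5]].
Insert 3: 3 bumps 4 from row 1; 4 starts row 2. P = [[3, 5], [4]].
Insert 2: 2 bumps 3 from row 1; 3 bumps 4 from row 2; 4 starts row 3. P = [[2, 5], [3], [4]].
Insert 1: 1 bumps 2 from row 1; 2 bumps 3 from row 2; 3 bumps 4 from row 3; 4 starts row 4. P = [[1, 5], [2], [3], [4]].

So P = [[1, 5], [2], [3], [4]], Q = [[1, 2], [3], [4], [5]].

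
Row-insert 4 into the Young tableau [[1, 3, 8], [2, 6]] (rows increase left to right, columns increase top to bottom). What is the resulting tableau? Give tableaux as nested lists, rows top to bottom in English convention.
[[1, 3, 4], [2, 6, 8]]

In row 1, 4 replaces 8 (the leftmost entry greater than 4); 8 is bumped to row 2. 8 is appended to row 2. The new tableau is [[1, 3, 4], [2, 6, 8]].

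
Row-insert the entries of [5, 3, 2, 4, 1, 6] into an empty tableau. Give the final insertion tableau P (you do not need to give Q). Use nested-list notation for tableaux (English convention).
P = [[1, 4, 6], [2], [3], [5]]

Insert 5: appended to row 1. P = [[5]].
Insert 3: 3 bumps 5 from row 1; 5 starts row 2. P = [[3], [5]].
Insert 2: 2 bumps 3 from row 1; 3 bumps 5 from row 2; 5 starts row 3. P = [[2], [3], [5]].
Insert 4: appended to row 1. P = [[2, 4], [3], [5]].
Insert 1: 1 bumps 2 from row 1; 2 bumps 3 from row 2; 3 bumps 5 from row 3; 5 starts row 4. P = [[1, 4], [2], [3], [5]].
Insert 6: appended to row 1. P = [[1, 4, 6], [2], [3], [5]].

So P = [[1, 4, 6], [2], [3], [5]].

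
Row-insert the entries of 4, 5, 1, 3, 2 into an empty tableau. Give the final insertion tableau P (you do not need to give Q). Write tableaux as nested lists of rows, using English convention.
P = [[1, 2], [3, 5], [4]]

Insert 4: appended to row 1. P = [[4]].
Insert 5: appended to row 1. P = [[4, 5]].
Insert 1: 1 bumps 4 from row 1; 4 starts row 2. P = [[1, 5], [4]].
Insert 3: 3 bumps 5 from row 1; 5 appends to row 2. P = [[1, 3], [4, 5]].
Insert 2: 2 bumps 3 from row 1; 3 bumps 4 from row 2; 4 starts row 3. P = [[1, 2], [3, 5], [4]].

So P = [[1, 2], [3, 5], [4]].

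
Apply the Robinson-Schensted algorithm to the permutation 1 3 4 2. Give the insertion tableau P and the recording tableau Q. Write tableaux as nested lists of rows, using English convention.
Insert each entry of the permutation into P by Schensted row insertion, recording in Q the position of each new cell.

Insert 1: appended to row 1. P = [[1]].
Insert 3: appended to row 1. P = [[1, 3]].
Insert 4: appended to row 1. P = [[1, 3, 4]].
Insert 2: 2 bumps 3 from row 1; 3 starts row 2. P = [[1, 2, 4], [3]].

So P = [[1, 2, 4], [3]], Q = [[1, 2, 3], [4]].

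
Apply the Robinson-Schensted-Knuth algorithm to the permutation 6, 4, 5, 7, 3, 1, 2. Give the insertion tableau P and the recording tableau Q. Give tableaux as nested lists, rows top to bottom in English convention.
Insert each entry of the permutation into P by Schensted row insertion, recording in Q the position of each new cell.

Insert 6: appended to row 1. P = [[6]].
Insert 4: 4 bumps 6 from row 1; 6 starts row 2. P = [[4], [6]].
Insert 5: appended to row 1. P = [[4, 5], [6]].
Insert 7: appended to row 1. P = [[4, 5, 7], [6]].
Insert 3: 3 bumps 4 from row 1; 4 bumps 6 from row 2; 6 starts row 3. P = [[3, 5, 7], [4], [6]].
Insert 1: 1 bumps 3 from row 1; 3 bumps 4 from row 2; 4 bumps 6 from row 3; 6 starts row 4. P = [[1, 5, 7], [3], [4], [6]].
Insert 2: 2 bumps 5 from row 1; 5 appends to row 2. P = [[1, 2, 7], [3, 5], [4], [6]].

So P = [[1, 2, 7], [3, 5], [4], [6]], Q = [[1, 3, 4], [2, 7], [5], [6]].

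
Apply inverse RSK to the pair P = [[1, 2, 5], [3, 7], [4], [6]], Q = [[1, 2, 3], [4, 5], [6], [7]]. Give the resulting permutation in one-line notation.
1 6 7 4 5 3 2

Reverse RSK: for i = n, n-1, ..., 1, locate i in Q, remove the corresponding corner cell from P, and reverse-bump its entry up through P; the value ejected from row 1 is w(i).

So w = 1 6 7 4 5 3 2.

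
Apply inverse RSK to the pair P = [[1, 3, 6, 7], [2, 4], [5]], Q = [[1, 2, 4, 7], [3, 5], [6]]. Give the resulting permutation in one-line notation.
2 5 1 6 4 3 7

Reverse the RSK construction: for i from n down to 1, find the cell of Q containing i, remove the entry at that cell from P, and reverse-bump it up through P; the value ejected from row 1 is w(i).

Step i=7: Q has 7 at row 1, column 4; remove that cell from P, ejecting 7. So w(7) = 7. P is now [[1, 3, 6], [2, 4], [5]].
Step i=6: Q has 6 at row 3, column 1; remove 5 from row 3 of P and reverse-bump: 5 enters row 2 and ejects 4; 4 enters row 1 and ejects 3. So w(6) = 3. P is now [[1, 4, 6], [2, 5]].
Step i=5: Q has 5 at row 2, column 2; remove 5 from row 2 of P and reverse-bump: 5 enters row 1 and ejects 4. So w(5) = 4. P is now [[1, 5, 6], [2]].
Step i=4: Q has 4 at row 1, column 3; remove that cell from P, ejecting 6. So w(4) = 6. P is now [[1, 5], [2]].
Step i=3: Q has 3 at row 2, column 1; remove 2 from row 2 of P and reverse-bump: 2 enters row 1 and ejects 1. So w(3) = 1. P is now [[2, 5]].
Step i=2: Q has 2 at row 1, column 2; remove that cell from P, ejecting 5. So w(2) = 5. P is now [[2]].
Step i=1: Q has 1 at row 1, column 1; remove that cell from P, ejecting 2. So w(1) = 2. P is now [].

So w = 2 5 1 6 4 3 7.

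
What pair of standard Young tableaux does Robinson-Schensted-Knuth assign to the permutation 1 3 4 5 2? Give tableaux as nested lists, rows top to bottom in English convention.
P = [[1, 2, 4, 5], [3]], Q = [[1, 2, 3, 4], [5]]

Insert each entry of the permutation into P by Schensted row insertion, recording in Q the position of each new cell.

After inserting 1: P = [[1]].
After inserting 3: P = [[1, 3]].
After inserting 4: P = [[1, 3, 4]].
After inserting 5: P = [[1, 3, 4, 5]].
After inserting 2: P = [[1, 2, 4, 5], [3]].

So P = [[1, 2, 4, 5], [3]], Q = [[1, 2, 3, 4], [5]].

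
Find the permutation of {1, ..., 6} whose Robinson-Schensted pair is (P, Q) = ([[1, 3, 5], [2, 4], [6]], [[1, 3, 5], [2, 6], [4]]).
6 2 4 1 5 3

Reverse RSK: for i = n, n-1, ..., 1, locate i in Q, remove the corresponding corner cell from P, and reverse-bump its entry up through P; the value ejected from row 1 is w(i).

So w = 6 2 4 1 5 3.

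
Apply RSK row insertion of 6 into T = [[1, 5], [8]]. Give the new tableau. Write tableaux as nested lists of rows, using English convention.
6 is larger than every entry of row 1, so it is appended to row 1. The new tableau is [[1, 5, 6], [8]].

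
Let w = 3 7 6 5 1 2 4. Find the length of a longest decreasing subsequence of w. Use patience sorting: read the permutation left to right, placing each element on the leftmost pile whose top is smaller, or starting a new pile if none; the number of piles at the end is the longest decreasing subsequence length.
4

3: new pile. tops = [3]
7: onto pile 1 (replacing 3). tops = [7]
6: new pile. tops = [7, 6]
5: new pile. tops = [7, 6, 5]
1: new pile. tops = [7, 6, 5, 1]
2: onto pile 4 (replacing 1). tops = [7, 6, 5, 2]
4: onto pile 4 (replacing 2). tops = [7, 6, 5, 4]

4 piles, so the longest decreasing subsequence has length 4.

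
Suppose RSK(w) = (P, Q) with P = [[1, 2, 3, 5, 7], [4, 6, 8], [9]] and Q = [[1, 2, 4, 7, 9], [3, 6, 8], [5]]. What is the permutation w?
Reverse RSK: for i = n, n-1, ..., 1, locate i in Q, remove the corresponding corner cell from P, and reverse-bump its entry up through P; the value ejected from row 1 is w(i).

So w = 1 9 4 6 2 3 8 5 7.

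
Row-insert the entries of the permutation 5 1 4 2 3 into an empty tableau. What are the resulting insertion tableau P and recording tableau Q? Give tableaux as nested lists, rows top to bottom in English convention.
P = [[1, 2, 3], [4], [5]], Q = [[1, 3, 5], [2], [4]]

Insert each entry of the permutation into P by Schensted row insertion, recording in Q the position of each new cell.

Insert 5: appended to row 1. P = [[5]].
Insert 1: 1 bumps 5 from row 1; 5 starts row 2. P = [[1], [5]].
Insert 4: appended to row 1. P = [[1, 4], [5]].
Insert 2: 2 bumps 4 from row 1; 4 bumps 5 from row 2; 5 starts row 3. P = [[1, 2], [4], [5]].
Insert 3: appended to row 1. P = [[1, 2, 3], [4], [5]].

So P = [[1, 2, 3], [4], [5]], Q = [[1, 3, 5], [2], [4]].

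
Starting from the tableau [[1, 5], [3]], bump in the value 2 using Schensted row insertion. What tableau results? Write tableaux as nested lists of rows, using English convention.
[[1, 2], [3, 5]]

In row 1, 2 replaces 5 (the leftmost entry greater than 2); 5 is bumped to row 2. 5 is appended to row 2. The new tableau is [[1, 2], [3, 5]].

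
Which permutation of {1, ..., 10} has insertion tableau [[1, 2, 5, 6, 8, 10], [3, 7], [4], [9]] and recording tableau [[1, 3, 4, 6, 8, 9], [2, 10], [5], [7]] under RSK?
Reverse RSK: for i = n, n-1, ..., 1, locate i in Q, remove the corresponding corner cell from P, and reverse-bump its entry up through P; the value ejected from row 1 is w(i).

So w = 9 1 4 5 3 7 2 8 10 6.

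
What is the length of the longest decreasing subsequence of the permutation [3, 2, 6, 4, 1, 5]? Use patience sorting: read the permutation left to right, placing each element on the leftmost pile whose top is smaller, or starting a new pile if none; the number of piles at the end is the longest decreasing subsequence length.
3: new pile. tops = [3]
2: new pile. tops = [3, 2]
6: onto pile 1 (replacing 3). tops = [6, 2]
4: onto pile 2 (replacing 2). tops = [6, 4]
1: new pile. tops = [6, 4, 1]
5: onto pile 2 (replacing 4). tops = [6, 5, 1]

3 piles, so the longest decreasing subsequence has length 3.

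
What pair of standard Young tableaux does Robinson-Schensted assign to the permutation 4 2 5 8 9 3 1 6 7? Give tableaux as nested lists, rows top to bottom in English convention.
Insert each entry of the permutation into P by Schensted row insertion, recording in Q the position of each new cell.

Insert 4: appended to row 1. P = [[4]].
Insert 2: 2 bumps 4 from row 1; 4 starts row 2. P = [[2], [4]].
Insert 5: appended to row 1. P = [[2, 5], [4]].
Insert 8: appended to row 1. P = [[2, 5, 8], [4]].
Insert 9: appended to row 1. P = [[2, 5, 8, 9], [4]].
Insert 3: 3 bumps 5 from row 1; 5 appends to row 2. P = [[2, 3, 8, 9], [4, 5]].
Insert 1: 1 bumps 2 from row 1; 2 bumps 4 from row 2; 4 starts row 3. P = [[1, 3, 8, 9], [2, 5], [4]].
Insert 6: 6 bumps 8 from row 1; 8 appends to row 2. P = [[1, 3, 6, 9], [2, 5, 8], [4]].
Insert 7: 7 bumps 9 from row 1; 9 appends to row 2. P = [[1, 3, 6, 7], [2, 5, 8, 9], [4]].

So P = [[1, 3, 6, 7], [2, 5, 8, 9], [4]], Q = [[1, 3, 4, 5], [2, 6, 8, 9], [7]].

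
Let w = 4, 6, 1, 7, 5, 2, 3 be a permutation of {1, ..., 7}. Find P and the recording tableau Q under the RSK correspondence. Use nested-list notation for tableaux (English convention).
P = [[1, 2, 3], [4, 5, 7], [6]], Q = [[1, 2, 4], [3, 5, 7], [6]]

Insert each entry of the permutation into P by Schensted row insertion, recording in Q the position of each new cell.

Insert 4: appended to row 1. P = [[4]], Q = [[1]].
Insert 6: appended to row 1. P = [[4, 6]], Q = [[1, 2]].
Insert 1: 1 bumps 4 from row 1; 4 starts row 2. P = [[1, 6], [4]], Q = [[1, 2], [3]].
Insert 7: appended to row 1. P = [[1, 6, 7], [4]], Q = [[1, 2, 4], [3]].
Insert 5: 5 bumps 6 from row 1; 6 appends to row 2. P = [[1, 5, 7], [4, 6]], Q = [[1, 2, 4], [3, 5]].
Insert 2: 2 bumps 5 from row 1; 5 bumps 6 from row 2; 6 starts row 3. P = [[1, 2, 7], [4, 5], [6]], Q = [[1, 2, 4], [3, 5], [6]].
Insert 3: 3 bumps 7 from row 1; 7 appends to row 2. P = [[1, 2, 3], [4, 5, 7], [6]], Q = [[1, 2, 4], [3, 5, 7], [6]].

So P = [[1, 2, 3], [4, 5, 7], [6]], Q = [[1, 2, 4], [3, 5, 7], [6]].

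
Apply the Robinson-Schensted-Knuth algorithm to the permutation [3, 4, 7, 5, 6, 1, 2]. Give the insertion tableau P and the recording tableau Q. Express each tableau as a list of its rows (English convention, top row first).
P = [[1, 2, 5, 6], [3, 4], [7]], Q = [[1, 2, 3, 5], [4, 7], [6]]

Insert each entry of the permutation into P by Schensted row insertion, recording in Q the position of each new cell.

Insert 3: appended to row 1. P = [[3]].
Insert 4: appended to row 1. P = [[3, 4]].
Insert 7: appended to row 1. P = [[3, 4, 7]].
Insert 5: 5 bumps 7 from row 1; 7 starts row 2. P = [[3, 4, 5], [7]].
Insert 6: appended to row 1. P = [[3, 4, 5, 6], [7]].
Insert 1: 1 bumps 3 from row 1; 3 bumps 7 from row 2; 7 starts row 3. P = [[1, 4, 5, 6], [3], [7]].
Insert 2: 2 bumps 4 from row 1; 4 appends to row 2. P = [[1, 2, 5, 6], [3, 4], [7]].

So P = [[1, 2, 5, 6], [3, 4], [7]], Q = [[1, 2, 3, 5], [4, 7], [6]].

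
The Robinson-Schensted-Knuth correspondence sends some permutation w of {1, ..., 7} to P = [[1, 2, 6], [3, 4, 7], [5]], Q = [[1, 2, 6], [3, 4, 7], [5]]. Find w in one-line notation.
3 5 1 4 2 7 6

Reverse the RSK construction: for i from n down to 1, find the cell of Q containing i, remove the entry at that cell from P, and reverse-bump it up through P; the value ejected from row 1 is w(i).

Step i=7: Q has 7 at row 2, column 3; remove 7 from row 2 of P and reverse-bump: 7 enters row 1 and ejects 6. So w(7) = 6. P is now [[1, 2, 7], [3, 4], [5]].
Step i=6: Q has 6 at row 1, column 3; remove that cell from P, ejecting 7. So w(6) = 7. P is now [[1, 2], [3, 4], [5]].
Step i=5: Q has 5 at row 3, column 1; remove 5 from row 3 of P and reverse-bump: 5 enters row 2 and ejects 4; 4 enters row 1 and ejects 2. So w(5) = 2. P is now [[1, 4], [3, 5]].
Step i=4: Q has 4 at row 2, column 2; remove 5 from row 2 of P and reverse-bump: 5 enters row 1 and ejects 4. So w(4) = 4. P is now [[1, 5], [3]].
Step i=3: Q has 3 at row 2, column 1; remove 3 from row 2 of P and reverse-bump: 3 enters row 1 and ejects 1. So w(3) = 1. P is now [[3, 5]].
Step i=2: Q has 2 at row 1, column 2; remove that cell from P, ejecting 5. So w(2) = 5. P is now [[3]].
Step i=1: Q has 1 at row 1, column 1; remove that cell from P, ejecting 3. So w(1) = 3. P is now [].

So w = 3 5 1 4 2 7 6.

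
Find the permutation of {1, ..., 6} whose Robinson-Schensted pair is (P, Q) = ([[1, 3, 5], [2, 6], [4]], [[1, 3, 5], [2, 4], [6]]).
Reverse RSK: for i = n, n-1, ..., 1, locate i in Q, remove the corresponding corner cell from P, and reverse-bump its entry up through P; the value ejected from row 1 is w(i).

So w = 4 2 6 3 5 1.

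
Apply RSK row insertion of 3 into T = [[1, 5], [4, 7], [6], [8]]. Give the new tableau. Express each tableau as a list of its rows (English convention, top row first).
[[1, 3], [4, 5], [6, 7], [8]]

In row 1, 3 replaces 5 (the leftmost entry greater than 3); 5 is bumped to row 2. In row 2, 5 replaces 7 (the leftmost entry greater than 5); 7 is bumped to row 3. 7 is appended to row 3. The new tableau is [[1, 3], [4, 5], [6, 7], [8]].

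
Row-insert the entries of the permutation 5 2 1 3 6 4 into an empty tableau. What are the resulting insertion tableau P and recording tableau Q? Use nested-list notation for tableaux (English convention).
Insert each entry of the permutation into P by Schensted row insertion, recording in Q the position of each new cell.

Insert 5: appended to row 1. P = [[5]].
Insert 2: 2 bumps 5 from row 1; 5 starts row 2. P = [[2], [5]].
Insert 1: 1 bumps 2 from row 1; 2 bumps 5 from row 2; 5 starts row 3. P = [[1], [2], [5]].
Insert 3: appended to row 1. P = [[1, 3], [2], [5]].
Insert 6: appended to row 1. P = [[1, 3, 6], [2], [5]].
Insert 4: 4 bumps 6 from row 1; 6 appends to row 2. P = [[1, 3, 4], [2, 6], [5]].

So P = [[1, 3, 4], [2, 6], [5]], Q = [[1, 4, 5], [2, 6], [3]].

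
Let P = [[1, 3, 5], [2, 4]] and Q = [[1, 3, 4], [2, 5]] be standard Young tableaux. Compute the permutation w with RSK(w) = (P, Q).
2 1 4 5 3

Reverse the RSK construction: for i from n down to 1, find the cell of Q containing i, remove the entry at that cell from P, and reverse-bump it up through P; the value ejected from row 1 is w(i).

Step i=5: Q has 5 at row 2, column 2; remove 4 from row 2 of P and reverse-bump: 4 enters row 1 and ejects 3. So w(5) = 3. P is now [[1, 4, 5], [2]].
Step i=4: Q has 4 at row 1, column 3; remove that cell from P, ejecting 5. So w(4) = 5. P is now [[1, 4], [2]].
Step i=3: Q has 3 at row 1, column 2; remove that cell from P, ejecting 4. So w(3) = 4. P is now [[1], [2]].
Step i=2: Q has 2 at row 2, column 1; remove 2 from row 2 of P and reverse-bump: 2 enters row 1 and ejects 1. So w(2) = 1. P is now [[2]].
Step i=1: Q has 1 at row 1, column 1; remove that cell from P, ejecting 2. So w(1) = 2. P is now [].

So w = 2 1 4 5 3.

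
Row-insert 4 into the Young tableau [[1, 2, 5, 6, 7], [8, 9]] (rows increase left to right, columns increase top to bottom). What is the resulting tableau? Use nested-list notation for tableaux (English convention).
[[1, 2, 4, 6, 7], [5, 9], [8]]

In row 1, 4 replaces 5 (the leftmost entry greater than 4); 5 is bumped to row 2. In row 2, 5 replaces 8 (the leftmost entry greater than 5); 8 is bumped to row 3. 8 starts a new row 3. The new tableau is [[1, 2, 4, 6, 7], [5, 9], [8]].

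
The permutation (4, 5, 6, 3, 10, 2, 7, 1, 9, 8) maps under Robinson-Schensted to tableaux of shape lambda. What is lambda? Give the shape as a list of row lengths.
Row-insert each entry into an empty tableau.

After inserting 4: P = [[4]].
After inserting 5: P = [[4, 5]].
After inserting 6: P = [[4, 5, 6]].
After inserting 3: P = [[3, 5, 6], [4]].
After inserting 10: P = [[3, 5, 6, 10], [4]].
After inserting 2: P = [[2, 5, 6, 10], [3], [4]].
After inserting 7: P = [[2, 5, 6, 7], [3, 10], [4]].
After inserting 1: P = [[1, 5, 6, 7], [2, 10], [3], [4]].
After inserting 9: P = [[1, 5, 6, 7, 9], [2, 10], [3], [4]].
After inserting 8: P = [[1, 5, 6, 7, 8], [2, 9], [3, 10], [4]].

The final insertion tableau P = [[1, 5, 6, 7, 8], [2, 9], [3, 10], [4]] has shape [5, 2, 2, 1].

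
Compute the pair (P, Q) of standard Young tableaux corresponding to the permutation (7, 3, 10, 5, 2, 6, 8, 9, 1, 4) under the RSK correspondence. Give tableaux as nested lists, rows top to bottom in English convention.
Insert each entry of the permutation into P by Schensted row insertion, recording in Q the position of each new cell.

Insert 7: appended to row 1. P = [[7]], Q = [[1]].
Insert 3: 3 bumps 7 from row 1; 7 starts row 2. P = [[3], [7]], Q = [[1], [2]].
Insert 10: appended to row 1. P = [[3, 10], [7]], Q = [[1, 3], [2]].
Insert 5: 5 bumps 10 from row 1; 10 appends to row 2. P = [[3, 5], [7, 10]], Q = [[1, 3], [2, 4]].
Insert 2: 2 bumps 3 from row 1; 3 bumps 7 from row 2; 7 starts row 3. P = [[2, 5], [3, 10], [7]], Q = [[1, 3], [2, 4], [5]].
Insert 6: appended to row 1. P = [[2, 5, 6], [3, 10], [7]], Q = [[1, 3, 6], [2, 4], [5]].
Insert 8: appended to row 1. P = [[2, 5, 6, 8], [3, 10], [7]], Q = [[1, 3, 6, 7], [2, 4], [5]].
Insert 9: appended to row 1. P = [[2, 5, 6, 8, 9], [3, 10], [7]], Q = [[1, 3, 6, 7, 8], [2, 4], [5]].
Insert 1: 1 bumps 2 from row 1; 2 bumps 3 from row 2; 3 bumps 7 from row 3; 7 starts row 4. P = [[1, 5, 6, 8, 9], [2, 10], [3], [7]], Q = [[1, 3, 6, 7, 8], [2, 4], [5], [9]].
Insert 4: 4 bumps 5 from row 1; 5 bumps 10 from row 2; 10 appends to row 3. P = [[1, 4, 6, 8, 9], [2, 5], [3, 10], [7]], Q = [[1, 3, 6, 7, 8], [2, 4], [5, 10], [9]].

So P = [[1, 4, 6, 8, 9], [2, 5], [3, 10], [7]], Q = [[1, 3, 6, 7, 8], [2, 4], [5, 10], [9]].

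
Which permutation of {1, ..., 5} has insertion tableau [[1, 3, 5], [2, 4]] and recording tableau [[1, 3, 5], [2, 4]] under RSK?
Reverse the RSK construction: for i from n down to 1, find the cell of Q containing i, remove the entry at that cell from P, and reverse-bump it up through P; the value ejected from row 1 is w(i).

Step i=5: Q has 5 at row 1, column 3; remove that cell from P, ejecting 5. So w(5) = 5. P is now [[1, 3], [2, 4]].
Step i=4: Q has 4 at row 2, column 2; remove 4 from row 2 of P and reverse-bump: 4 enters row 1 and ejects 3. So w(4) = 3. P is now [[1, 4], [2]].
Step i=3: Q has 3 at row 1, column 2; remove that cell from P, ejecting 4. So w(3) = 4. P is now [[1], [2]].
Step i=2: Q has 2 at row 2, column 1; remove 2 from row 2 of P and reverse-bump: 2 enters row 1 and ejects 1. So w(2) = 1. P is now [[2]].
Step i=1: Q has 1 at row 1, column 1; remove that cell from P, ejecting 2. So w(1) = 2. P is now [].

So w = 2 1 4 3 5.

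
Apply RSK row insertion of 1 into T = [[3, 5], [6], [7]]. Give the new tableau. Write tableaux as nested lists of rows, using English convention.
In row 1, 1 replaces 3 (the leftmost entry greater than 1); 3 is bumped to row 2. In row 2, 3 replaces 6 (the leftmost entry greater than 3); 6 is bumped to row 3. In row 3, 6 replaces 7 (the leftmost entry greater than 6); 7 is bumped to row 4. 7 starts a new row 4. The new tableau is [[1, 5], [3], [6], [7]].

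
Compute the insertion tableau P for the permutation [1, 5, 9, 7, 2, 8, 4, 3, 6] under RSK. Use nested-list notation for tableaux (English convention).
P = [[1, 2, 3, 6], [4, 7, 8], [5], [9]]

After inserting 1: P = [[1]].
After inserting 5: P = [[1, 5]].
After inserting 9: P = [[1, 5, 9]].
After inserting 7: P = [[1, 5, 7], [9]].
After inserting 2: P = [[1, 2, 7], [5], [9]].
After inserting 8: P = [[1, 2, 7, 8], [5], [9]].
After inserting 4: P = [[1, 2, 4, 8], [5, 7], [9]].
After inserting 3: P = [[1, 2, 3, 8], [4, 7], [5], [9]].
After inserting 6: P = [[1, 2, 3, 6], [4, 7, 8], [5], [9]].

So P = [[1, 2, 3, 6], [4, 7, 8], [5], [9]].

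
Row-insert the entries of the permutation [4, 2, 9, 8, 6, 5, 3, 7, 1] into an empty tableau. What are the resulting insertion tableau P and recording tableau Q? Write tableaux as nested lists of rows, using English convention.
P = [[1, 3, 7], [2, 5], [4], [6], [8], [9]], Q = [[1, 3, 8], [2, 4], [5], [6], [7], [9]]

Insert each entry of the permutation into P by Schensted row insertion, recording in Q the position of each new cell.

After inserting 4: P = [[4]].
After inserting 2: P = [[2], [4]].
After inserting 9: P = [[2, 9], [4]].
After inserting 8: P = [[2, 8], [4, 9]].
After inserting 6: P = [[2, 6], [4, 8], [9]].
After inserting 5: P = [[2, 5], [4, 6], [8], [9]].
After inserting 3: P = [[2, 3], [4, 5], [6], [8], [9]].
After inserting 7: P = [[2, 3, 7], [4, 5], [6], [8], [9]].
After inserting 1: P = [[1, 3, 7], [2, 5], [4], [6], [8], [9]].

So P = [[1, 3, 7], [2, 5], [4], [6], [8], [9]], Q = [[1, 3, 8], [2, 4], [5], [6], [7], [9]].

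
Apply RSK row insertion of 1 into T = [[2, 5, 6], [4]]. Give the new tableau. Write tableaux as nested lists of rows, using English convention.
In row 1, 1 replaces 2 (the leftmost entry greater than 1); 2 is bumped to row 2. In row 2, 2 replaces 4 (the leftmost entry greater than 2); 4 is bumped to row 3. 4 starts a new row 3. The new tableau is [[1, 5, 6], [2], [4]].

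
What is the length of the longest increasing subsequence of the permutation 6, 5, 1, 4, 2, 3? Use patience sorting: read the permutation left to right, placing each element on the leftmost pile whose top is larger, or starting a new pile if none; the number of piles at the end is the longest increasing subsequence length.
3

6: new pile. tops = [6]
5: onto pile 1 (replacing 6). tops = [5]
1: onto pile 1 (replacing 5). tops = [1]
4: new pile. tops = [1, 4]
2: onto pile 2 (replacing 4). tops = [1, 2]
3: new pile. tops = [1, 2, 3]

3 piles, so the longest increasing subsequence has length 3.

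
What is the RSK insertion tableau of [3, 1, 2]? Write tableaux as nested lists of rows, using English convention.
Insert 3: appended to row 1. P = [[3]].
Insert 1: 1 bumps 3 from row 1; 3 starts row 2. P = [[1], [3]].
Insert 2: appended to row 1. P = [[1, 2], [3]].

So P = [[1, 2], [3]].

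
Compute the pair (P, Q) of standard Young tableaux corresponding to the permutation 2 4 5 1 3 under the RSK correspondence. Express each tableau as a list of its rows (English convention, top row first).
Insert each entry of the permutation into P by Schensted row insertion, recording in Q the position of each new cell.

Insert 2: appended to row 1. P = [[2]].
Insert 4: appended to row 1. P = [[2, 4]].
Insert 5: appended to row 1. P = [[2, 4, 5]].
Insert 1: 1 bumps 2 from row 1; 2 starts row 2. P = [[1, 4, 5], [2]].
Insert 3: 3 bumps 4 from row 1; 4 appends to row 2. P = [[1, 3, 5], [2, 4]].

So P = [[1, 3, 5], [2, 4]], Q = [[1, 2, 3], [4, 5]].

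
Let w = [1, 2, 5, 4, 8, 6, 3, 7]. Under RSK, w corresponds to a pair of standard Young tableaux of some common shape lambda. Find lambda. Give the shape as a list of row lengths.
RSK row insertion gives P = [[1, 2, 3, 6, 7], [4, 8], [5]], which has shape [5, 2, 1].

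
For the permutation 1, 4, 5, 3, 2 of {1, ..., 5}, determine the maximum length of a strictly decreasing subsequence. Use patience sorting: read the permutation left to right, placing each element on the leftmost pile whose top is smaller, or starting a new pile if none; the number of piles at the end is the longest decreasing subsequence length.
1: new pile. tops = [1]
4: onto pile 1 (replacing 1). tops = [4]
5: onto pile 1 (replacing 4). tops = [5]
3: new pile. tops = [5, 3]
2: new pile. tops = [5, 3, 2]

3 piles, so the longest decreasing subsequence has length 3.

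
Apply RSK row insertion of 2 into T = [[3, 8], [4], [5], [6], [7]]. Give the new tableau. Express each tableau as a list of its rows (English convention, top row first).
In row 1, 2 replaces 3 (the leftmost entry greater than 2); 3 is bumped to row 2. In row 2, 3 replaces 4 (the leftmost entry greater than 3); 4 is bumped to row 3. In row 3, 4 replaces 5 (the leftmost entry greater than 4); 5 is bumped to row 4. In row 4, 5 replaces 6 (the leftmost entry greater than 5); 6 is bumped to row 5. In row 5, 6 replaces 7 (the leftmost entry greater than 6); 7 is bumped to row 6. 7 starts a new row 6. The new tableau is [[2, 8], [3], [4], [5], [6], [7]].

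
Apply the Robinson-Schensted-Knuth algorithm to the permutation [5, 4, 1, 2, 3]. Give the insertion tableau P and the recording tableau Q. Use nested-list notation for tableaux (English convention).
P = [[1, 2, 3], [4], [5]], Q = [[1, 4, 5], [2], [3]]

Insert each entry of the permutation into P by Schensted row insertion, recording in Q the position of each new cell.

Insert 5: appended to row 1. P = [[5]].
Insert 4: 4 bumps 5 from row 1; 5 starts row 2. P = [[4], [5]].
Insert 1: 1 bumps 4 from row 1; 4 bumps 5 from row 2; 5 starts row 3. P = [[1], [4], [5]].
Insert 2: appended to row 1. P = [[1, 2], [4], [5]].
Insert 3: appended to row 1. P = [[1, 2, 3], [4], [5]].

So P = [[1, 2, 3], [4], [5]], Q = [[1, 4, 5], [2], [3]].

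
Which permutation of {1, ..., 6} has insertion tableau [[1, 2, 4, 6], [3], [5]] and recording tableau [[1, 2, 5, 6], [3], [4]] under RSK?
Reverse RSK: for i = n, n-1, ..., 1, locate i in Q, remove the corresponding corner cell from P, and reverse-bump its entry up through P; the value ejected from row 1 is w(i).

So w = 1 5 3 2 4 6.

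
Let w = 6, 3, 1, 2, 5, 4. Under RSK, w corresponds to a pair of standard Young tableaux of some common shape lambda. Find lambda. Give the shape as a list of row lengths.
[3, 2, 1]

Row-insert each entry into an empty tableau.

After inserting 6: P = [[6]].
After inserting 3: P = [[3], [6]].
After inserting 1: P = [[1], [3], [6]].
After inserting 2: P = [[1, 2], [3], [6]].
After inserting 5: P = [[1, 2, 5], [3], [6]].
After inserting 4: P = [[1, 2, 4], [3, 5], [6]].

The final insertion tableau P = [[1, 2, 4], [3, 5], [6]] has shape [3, 2, 1].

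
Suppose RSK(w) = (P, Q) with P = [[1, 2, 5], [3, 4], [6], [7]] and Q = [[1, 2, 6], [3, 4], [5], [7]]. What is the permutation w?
Reverse the RSK construction: for i from n down to 1, find the cell of Q containing i, remove the entry at that cell from P, and reverse-bump it up through P; the value ejected from row 1 is w(i).

Step i=7: Q has 7 at row 4, column 1; remove 7 from row 4 of P and reverse-bump: 7 enters row 3 and ejects 6; 6 enters row 2 and ejects 4; 4 enters row 1 and ejects 2. So w(7) = 2. P is now [[1, 4, 5], [3, 6], [7]].
Step i=6: Q has 6 at row 1, column 3; remove that cell from P, ejecting 5. So w(6) = 5. P is now [[1, 4], [3, 6], [7]].
Step i=5: Q has 5 at row 3, column 1; remove 7 from row 3 of P and reverse-bump: 7 enters row 2 and ejects 6; 6 enters row 1 and ejects 4. So w(5) = 4. P is now [[1, 6], [3, 7]].
Step i=4: Q has 4 at row 2, column 2; remove 7 from row 2 of P and reverse-bump: 7 enters row 1 and ejects 6. So w(4) = 6. P is now [[1, 7], [3]].
Step i=3: Q has 3 at row 2, column 1; remove 3 from row 2 of P and reverse-bump: 3 enters row 1 and ejects 1. So w(3) = 1. P is now [[3, 7]].
Step i=2: Q has 2 at row 1, column 2; remove that cell from P, ejecting 7. So w(2) = 7. P is now [[3]].
Step i=1: Q has 1 at row 1, column 1; remove that cell from P, ejecting 3. So w(1) = 3. P is now [].

So w = 3 7 1 6 4 5 2.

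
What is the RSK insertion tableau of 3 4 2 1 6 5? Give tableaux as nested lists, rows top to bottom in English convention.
Insert 3: appended to row 1. P = [[3]].
Insert 4: appended to row 1. P = [[3, 4]].
Insert 2: 2 bumps 3 from row 1; 3 starts row 2. P = [[2, 4], [3]].
Insert 1: 1 bumps 2 from row 1; 2 bumps 3 from row 2; 3 starts row 3. P = [[1, 4], [2], [3]].
Insert 6: appended to row 1. P = [[1, 4, 6], [2], [3]].
Insert 5: 5 bumps 6 from row 1; 6 appends to row 2. P = [[1, 4, 5], [2, 6], [3]].

So P = [[1, 4, 5], [2, 6], [3]].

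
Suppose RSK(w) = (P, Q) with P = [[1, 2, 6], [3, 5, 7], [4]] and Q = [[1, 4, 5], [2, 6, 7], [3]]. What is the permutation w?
4 3 1 5 7 2 6

Reverse the RSK construction: for i from n down to 1, find the cell of Q containing i, remove the entry at that cell from P, and reverse-bump it up through P; the value ejected from row 1 is w(i).

Step i=7: Q has 7 at row 2, column 3; remove 7 from row 2 of P and reverse-bump: 7 enters row 1 and ejects 6. So w(7) = 6. P is now [[1, 2, 7], [3, 5], [4]].
Step i=6: Q has 6 at row 2, column 2; remove 5 from row 2 of P and reverse-bump: 5 enters row 1 and ejects 2. So w(6) = 2. P is now [[1, 5, 7], [3], [4]].
Step i=5: Q has 5 at row 1, column 3; remove that cell from P, ejecting 7. So w(5) = 7. P is now [[1, 5], [3], [4]].
Step i=4: Q has 4 at row 1, column 2; remove that cell from P, ejecting 5. So w(4) = 5. P is now [[1], [3], [4]].
Step i=3: Q has 3 at row 3, column 1; remove 4 from row 3 of P and reverse-bump: 4 enters row 2 and ejects 3; 3 enters row 1 and ejects 1. So w(3) = 1. P is now [[3], [4]].
Step i=2: Q has 2 at row 2, column 1; remove 4 from row 2 of P and reverse-bump: 4 enters row 1 and ejects 3. So w(2) = 3. P is now [[4]].
Step i=1: Q has 1 at row 1, column 1; remove that cell from P, ejecting 4. So w(1) = 4. P is now [].

So w = 4 3 1 5 7 2 6.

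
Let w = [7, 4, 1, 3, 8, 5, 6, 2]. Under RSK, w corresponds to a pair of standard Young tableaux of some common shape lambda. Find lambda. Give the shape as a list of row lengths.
Row-insert each entry into an empty tableau.

After inserting 7: P = [[7]].
After inserting 4: P = [[4], [7]].
After inserting 1: P = [[1], [4], [7]].
After inserting 3: P = [[1, 3], [4], [7]].
After inserting 8: P = [[1, 3, 8], [4], [7]].
After inserting 5: P = [[1, 3, 5], [4, 8], [7]].
After inserting 6: P = [[1, 3, 5, 6], [4, 8], [7]].
After inserting 2: P = [[1, 2, 5, 6], [3, 8], [4], [7]].

The final insertion tableau P = [[1, 2, 5, 6], [3, 8], [4], [7]] has shape [4, 2, 1, 1].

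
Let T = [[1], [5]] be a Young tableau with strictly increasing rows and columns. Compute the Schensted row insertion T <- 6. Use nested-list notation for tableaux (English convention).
[[1, 6], [5]]

6 is larger than every entry of row 1, so it is appended to row 1. The new tableau is [[1, 6], [5]].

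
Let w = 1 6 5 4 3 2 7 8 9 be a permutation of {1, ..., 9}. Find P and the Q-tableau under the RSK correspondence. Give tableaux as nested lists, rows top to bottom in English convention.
P = [[1, 2, 7, 8, 9], [3], [4], [5], [6]], Q = [[1, 2, 7, 8, 9], [3], [4], [5], [6]]

Insert each entry of the permutation into P by Schensted row insertion, recording in Q the position of each new cell.

Insert 1: appended to row 1. P = [[1]].
Insert 6: appended to row 1. P = [[1, 6]].
Insert 5: 5 bumps 6 from row 1; 6 starts row 2. P = [[1, 5], [6]].
Insert 4: 4 bumps 5 from row 1; 5 bumps 6 from row 2; 6 starts row 3. P = [[1, 4], [5], [6]].
Insert 3: 3 bumps 4 from row 1; 4 bumps 5 from row 2; 5 bumps 6 from row 3; 6 starts row 4. P = [[1, 3], [4], [5], [6]].
Insert 2: 2 bumps 3 from row 1; 3 bumps 4 from row 2; 4 bumps 5 from row 3; 5 bumps 6 from row 4; 6 starts row 5. P = [[1, 2], [3], [4], [5], [6]].
Insert 7: appended to row 1. P = [[1, 2, 7], [3], [4], [5], [6]].
Insert 8: appended to row 1. P = [[1, 2, 7, 8], [3], [4], [5], [6]].
Insert 9: appended to row 1. P = [[1, 2, 7, 8, 9], [3], [4], [5], [6]].

So P = [[1, 2, 7, 8, 9], [3], [4], [5], [6]], Q = [[1, 2, 7, 8, 9], [3], [4], [5], [6]].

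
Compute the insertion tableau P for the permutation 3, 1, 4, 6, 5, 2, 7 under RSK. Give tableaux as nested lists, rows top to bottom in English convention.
P = [[1, 2, 5, 7], [3, 4], [6]]

Insert 3: appended to row 1. P = [[3]].
Insert 1: 1 bumps 3 from row 1; 3 starts row 2. P = [[1], [3]].
Insert 4: appended to row 1. P = [[1, 4], [3]].
Insert 6: appended to row 1. P = [[1, 4, 6], [3]].
Insert 5: 5 bumps 6 from row 1; 6 appends to row 2. P = [[1, 4, 5], [3, 6]].
Insert 2: 2 bumps 4 from row 1; 4 bumps 6 from row 2; 6 starts row 3. P = [[1, 2, 5], [3, 4], [6]].
Insert 7: appended to row 1. P = [[1, 2, 5, 7], [3, 4], [6]].

So P = [[1, 2, 5, 7], [3, 4], [6]].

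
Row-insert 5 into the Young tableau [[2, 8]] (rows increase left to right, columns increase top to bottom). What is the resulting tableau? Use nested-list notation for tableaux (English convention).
[[2, 5], [8]]

In row 1, 5 replaces 8 (the leftmost entry greater than 5); 8 is bumped to row 2. 8 starts a new row 2. The new tableau is [[2, 5], [8]].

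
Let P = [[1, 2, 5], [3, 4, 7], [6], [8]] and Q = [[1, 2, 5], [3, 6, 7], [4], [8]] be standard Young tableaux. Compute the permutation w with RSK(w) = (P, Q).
3 8 6 1 7 4 5 2

Reverse RSK: for i = n, n-1, ..., 1, locate i in Q, remove the corresponding corner cell from P, and reverse-bump its entry up through P; the value ejected from row 1 is w(i).

So w = 3 8 6 1 7 4 5 2.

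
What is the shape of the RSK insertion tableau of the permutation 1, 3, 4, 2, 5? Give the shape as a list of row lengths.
[4, 1]

Row-insert each entry into an empty tableau.

After inserting 1: P = [[1]].
After inserting 3: P = [[1, 3]].
After inserting 4: P = [[1, 3, 4]].
After inserting 2: P = [[1, 2, 4], [3]].
After inserting 5: P = [[1, 2, 4, 5], [3]].

The final insertion tableau P = [[1, 2, 4, 5], [3]] has shape [4, 1].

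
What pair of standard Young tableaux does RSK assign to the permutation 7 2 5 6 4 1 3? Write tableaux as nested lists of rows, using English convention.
P = [[1, 3, 6], [2, 4], [5], [7]], Q = [[1, 3, 4], [2, 7], [5], [6]]

Insert each entry of the permutation into P by Schensted row insertion, recording in Q the position of each new cell.

Insert 7: appended to row 1. P = [[7]], Q = [[1]].
Insert 2: 2 bumps 7 from row 1; 7 starts row 2. P = [[2], [7]], Q = [[1], [2]].
Insert 5: appended to row 1. P = [[2, 5], [7]], Q = [[1, 3], [2]].
Insert 6: appended to row 1. P = [[2, 5, 6], [7]], Q = [[1, 3, 4], [2]].
Insert 4: 4 bumps 5 from row 1; 5 bumps 7 from row 2; 7 starts row 3. P = [[2, 4, 6], [5], [7]], Q = [[1, 3, 4], [2], [5]].
Insert 1: 1 bumps 2 from row 1; 2 bumps 5 from row 2; 5 bumps 7 from row 3; 7 starts row 4. P = [[1, 4, 6], [2], [5], [7]], Q = [[1, 3, 4], [2], [5], [6]].
Insert 3: 3 bumps 4 from row 1; 4 appends to row 2. P = [[1, 3, 6], [2, 4], [5], [7]], Q = [[1, 3, 4], [2, 7], [5], [6]].

So P = [[1, 3, 6], [2, 4], [5], [7]], Q = [[1, 3, 4], [2, 7], [5], [6]].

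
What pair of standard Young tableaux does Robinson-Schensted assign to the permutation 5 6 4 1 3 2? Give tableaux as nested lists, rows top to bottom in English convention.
P = [[1, 2], [3, 6], [4], [5]], Q = [[1, 2], [3, 5], [4], [6]]

Insert each entry of the permutation into P by Schensted row insertion, recording in Q the position of each new cell.

Insert 5: appended to row 1. P = [[5]], Q = [[1]].
Insert 6: appended to row 1. P = [[5, 6]], Q = [[1, 2]].
Insert 4: 4 bumps 5 from row 1; 5 starts row 2. P = [[4, 6], [5]], Q = [[1, 2], [3]].
Insert 1: 1 bumps 4 from row 1; 4 bumps 5 from row 2; 5 starts row 3. P = [[1, 6], [4], [5]], Q = [[1, 2], [3], [4]].
Insert 3: 3 bumps 6 from row 1; 6 appends to row 2. P = [[1, 3], [4, 6], [5]], Q = [[1, 2], [3, 5], [4]].
Insert 2: 2 bumps 3 from row 1; 3 bumps 4 from row 2; 4 bumps 5 from row 3; 5 starts row 4. P = [[1, 2], [3, 6], [4], [5]], Q = [[1, 2], [3, 5], [4], [6]].

So P = [[1, 2], [3, 6], [4], [5]], Q = [[1, 2], [3, 5], [4], [6]].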